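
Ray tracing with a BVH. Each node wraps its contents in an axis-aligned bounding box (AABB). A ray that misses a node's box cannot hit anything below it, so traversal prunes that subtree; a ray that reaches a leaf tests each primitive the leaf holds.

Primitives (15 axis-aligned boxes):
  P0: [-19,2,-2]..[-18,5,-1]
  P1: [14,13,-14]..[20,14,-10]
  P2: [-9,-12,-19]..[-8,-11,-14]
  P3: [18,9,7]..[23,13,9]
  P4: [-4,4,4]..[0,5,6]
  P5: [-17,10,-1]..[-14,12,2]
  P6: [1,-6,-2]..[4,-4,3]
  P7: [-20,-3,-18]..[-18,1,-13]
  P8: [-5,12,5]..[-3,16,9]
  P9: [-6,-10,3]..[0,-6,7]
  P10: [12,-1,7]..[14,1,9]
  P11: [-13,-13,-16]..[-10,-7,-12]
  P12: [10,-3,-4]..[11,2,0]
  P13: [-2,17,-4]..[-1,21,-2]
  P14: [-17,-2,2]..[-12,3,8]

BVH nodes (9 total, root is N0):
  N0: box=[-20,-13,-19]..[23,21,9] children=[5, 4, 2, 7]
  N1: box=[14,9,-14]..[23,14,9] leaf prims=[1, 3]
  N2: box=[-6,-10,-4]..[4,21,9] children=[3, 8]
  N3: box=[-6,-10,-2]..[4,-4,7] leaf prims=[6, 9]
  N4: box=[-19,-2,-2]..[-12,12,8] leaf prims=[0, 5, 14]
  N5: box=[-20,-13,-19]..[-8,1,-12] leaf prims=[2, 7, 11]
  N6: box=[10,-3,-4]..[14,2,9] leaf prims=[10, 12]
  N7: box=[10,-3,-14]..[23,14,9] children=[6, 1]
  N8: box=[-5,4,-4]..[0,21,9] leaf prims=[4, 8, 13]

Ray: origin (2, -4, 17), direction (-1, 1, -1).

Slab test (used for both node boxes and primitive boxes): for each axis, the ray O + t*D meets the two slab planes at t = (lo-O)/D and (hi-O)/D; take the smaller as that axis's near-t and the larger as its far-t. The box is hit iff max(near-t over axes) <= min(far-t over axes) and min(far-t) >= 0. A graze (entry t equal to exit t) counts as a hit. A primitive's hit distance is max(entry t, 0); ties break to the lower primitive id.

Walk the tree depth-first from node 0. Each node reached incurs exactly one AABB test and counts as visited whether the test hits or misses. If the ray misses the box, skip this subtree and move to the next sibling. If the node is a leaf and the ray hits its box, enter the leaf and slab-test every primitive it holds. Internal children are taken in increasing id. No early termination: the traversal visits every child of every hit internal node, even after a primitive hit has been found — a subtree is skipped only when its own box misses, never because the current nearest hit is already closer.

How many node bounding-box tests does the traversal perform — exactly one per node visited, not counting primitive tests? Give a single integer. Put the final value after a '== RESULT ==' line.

Walk:
N0 x:[-21,22] y:[-9,25] z:[8,36] -> hit [8,22], descend [2, 4, 5, 7]
  N2 x:[-2,8] y:[-6,25] z:[8,21] -> hit [8,8], descend [3, 8]
    N3 x:[-2,8] y:[-6,0] z:[10,19] -> miss, prune
    N8 x:[2,7] y:[8,25] z:[8,21] -> miss, prune
  N4 x:[14,21] y:[2,16] z:[9,19] -> hit [14,16] leaf, test {P0(miss), P5@t=16, P14(miss)}
  N5 x:[10,22] y:[-9,5] z:[29,36] -> miss, prune
  N7 x:[-21,-8] y:[1,18] z:[8,31] -> miss, prune

7 AABB tests over nodes [0, 2, 3, 8, 4, 5, 7]; 1 leaf entered; closest P5.

== RESULT ==
7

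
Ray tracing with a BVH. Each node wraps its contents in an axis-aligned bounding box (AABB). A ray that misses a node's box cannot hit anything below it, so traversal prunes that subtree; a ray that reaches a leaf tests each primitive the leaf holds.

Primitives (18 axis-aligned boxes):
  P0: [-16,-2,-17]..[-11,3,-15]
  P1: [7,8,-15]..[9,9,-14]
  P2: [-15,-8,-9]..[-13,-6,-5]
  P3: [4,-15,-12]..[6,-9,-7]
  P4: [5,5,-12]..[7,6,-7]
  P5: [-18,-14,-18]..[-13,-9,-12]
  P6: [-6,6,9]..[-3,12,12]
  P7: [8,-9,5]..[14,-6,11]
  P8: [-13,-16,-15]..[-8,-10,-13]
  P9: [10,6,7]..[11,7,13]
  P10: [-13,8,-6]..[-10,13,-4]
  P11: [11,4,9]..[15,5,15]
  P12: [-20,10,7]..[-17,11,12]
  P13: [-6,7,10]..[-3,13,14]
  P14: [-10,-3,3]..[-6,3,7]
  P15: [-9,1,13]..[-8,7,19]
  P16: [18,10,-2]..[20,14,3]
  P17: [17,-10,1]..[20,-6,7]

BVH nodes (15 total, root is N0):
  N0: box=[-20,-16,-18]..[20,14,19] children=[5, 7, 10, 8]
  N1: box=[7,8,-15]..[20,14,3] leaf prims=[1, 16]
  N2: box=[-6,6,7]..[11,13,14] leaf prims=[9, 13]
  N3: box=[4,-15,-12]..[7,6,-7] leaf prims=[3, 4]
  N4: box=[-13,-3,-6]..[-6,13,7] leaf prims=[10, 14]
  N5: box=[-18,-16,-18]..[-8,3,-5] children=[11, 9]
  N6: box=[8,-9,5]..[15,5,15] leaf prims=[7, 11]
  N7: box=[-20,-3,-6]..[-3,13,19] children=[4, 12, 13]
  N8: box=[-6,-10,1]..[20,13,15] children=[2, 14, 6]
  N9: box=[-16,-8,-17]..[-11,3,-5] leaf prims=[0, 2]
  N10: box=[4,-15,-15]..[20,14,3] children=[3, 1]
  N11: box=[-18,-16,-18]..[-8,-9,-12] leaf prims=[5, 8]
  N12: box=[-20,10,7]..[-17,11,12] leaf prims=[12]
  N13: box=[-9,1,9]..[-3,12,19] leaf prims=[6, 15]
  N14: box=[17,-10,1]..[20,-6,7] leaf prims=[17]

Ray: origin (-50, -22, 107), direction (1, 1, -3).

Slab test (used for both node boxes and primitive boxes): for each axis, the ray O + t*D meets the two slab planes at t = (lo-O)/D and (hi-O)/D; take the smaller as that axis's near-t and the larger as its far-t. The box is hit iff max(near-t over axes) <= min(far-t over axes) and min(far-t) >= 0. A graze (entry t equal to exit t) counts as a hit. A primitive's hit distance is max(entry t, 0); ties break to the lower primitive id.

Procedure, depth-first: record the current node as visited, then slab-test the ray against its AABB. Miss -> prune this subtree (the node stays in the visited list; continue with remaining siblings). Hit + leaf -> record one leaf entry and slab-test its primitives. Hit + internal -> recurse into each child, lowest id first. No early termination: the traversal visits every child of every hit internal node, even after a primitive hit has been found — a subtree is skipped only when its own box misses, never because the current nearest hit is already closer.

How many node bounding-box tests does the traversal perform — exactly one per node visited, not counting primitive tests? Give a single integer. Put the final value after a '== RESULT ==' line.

Traverse from the root:
N0 x:[30,70] y:[6,36] z:[88/3,125/3] -> hit [30,36], descend [5, 7, 8, 10]
  N5 x:[32,42] y:[6,25] z:[112/3,125/3] -> miss, prune
  N7 x:[30,47] y:[19,35] z:[88/3,113/3] -> hit [30,35], descend [4, 12, 13]
    N4 x:[37,44] y:[19,35] z:[100/3,113/3] -> miss, prune
    N12 x:[30,33] y:[32,33] z:[95/3,100/3] -> hit [32,33] leaf, test {P12@t=32}
    N13 x:[41,47] y:[23,34] z:[88/3,98/3] -> miss, prune
  N8 x:[44,70] y:[12,35] z:[92/3,106/3] -> miss, prune
  N10 x:[54,70] y:[7,36] z:[104/3,122/3] -> miss, prune

order=[0, 5, 7, 4, 12, 13, 8, 10]  |boxes|=8  |leaves|=1  hit=P12

== RESULT ==
8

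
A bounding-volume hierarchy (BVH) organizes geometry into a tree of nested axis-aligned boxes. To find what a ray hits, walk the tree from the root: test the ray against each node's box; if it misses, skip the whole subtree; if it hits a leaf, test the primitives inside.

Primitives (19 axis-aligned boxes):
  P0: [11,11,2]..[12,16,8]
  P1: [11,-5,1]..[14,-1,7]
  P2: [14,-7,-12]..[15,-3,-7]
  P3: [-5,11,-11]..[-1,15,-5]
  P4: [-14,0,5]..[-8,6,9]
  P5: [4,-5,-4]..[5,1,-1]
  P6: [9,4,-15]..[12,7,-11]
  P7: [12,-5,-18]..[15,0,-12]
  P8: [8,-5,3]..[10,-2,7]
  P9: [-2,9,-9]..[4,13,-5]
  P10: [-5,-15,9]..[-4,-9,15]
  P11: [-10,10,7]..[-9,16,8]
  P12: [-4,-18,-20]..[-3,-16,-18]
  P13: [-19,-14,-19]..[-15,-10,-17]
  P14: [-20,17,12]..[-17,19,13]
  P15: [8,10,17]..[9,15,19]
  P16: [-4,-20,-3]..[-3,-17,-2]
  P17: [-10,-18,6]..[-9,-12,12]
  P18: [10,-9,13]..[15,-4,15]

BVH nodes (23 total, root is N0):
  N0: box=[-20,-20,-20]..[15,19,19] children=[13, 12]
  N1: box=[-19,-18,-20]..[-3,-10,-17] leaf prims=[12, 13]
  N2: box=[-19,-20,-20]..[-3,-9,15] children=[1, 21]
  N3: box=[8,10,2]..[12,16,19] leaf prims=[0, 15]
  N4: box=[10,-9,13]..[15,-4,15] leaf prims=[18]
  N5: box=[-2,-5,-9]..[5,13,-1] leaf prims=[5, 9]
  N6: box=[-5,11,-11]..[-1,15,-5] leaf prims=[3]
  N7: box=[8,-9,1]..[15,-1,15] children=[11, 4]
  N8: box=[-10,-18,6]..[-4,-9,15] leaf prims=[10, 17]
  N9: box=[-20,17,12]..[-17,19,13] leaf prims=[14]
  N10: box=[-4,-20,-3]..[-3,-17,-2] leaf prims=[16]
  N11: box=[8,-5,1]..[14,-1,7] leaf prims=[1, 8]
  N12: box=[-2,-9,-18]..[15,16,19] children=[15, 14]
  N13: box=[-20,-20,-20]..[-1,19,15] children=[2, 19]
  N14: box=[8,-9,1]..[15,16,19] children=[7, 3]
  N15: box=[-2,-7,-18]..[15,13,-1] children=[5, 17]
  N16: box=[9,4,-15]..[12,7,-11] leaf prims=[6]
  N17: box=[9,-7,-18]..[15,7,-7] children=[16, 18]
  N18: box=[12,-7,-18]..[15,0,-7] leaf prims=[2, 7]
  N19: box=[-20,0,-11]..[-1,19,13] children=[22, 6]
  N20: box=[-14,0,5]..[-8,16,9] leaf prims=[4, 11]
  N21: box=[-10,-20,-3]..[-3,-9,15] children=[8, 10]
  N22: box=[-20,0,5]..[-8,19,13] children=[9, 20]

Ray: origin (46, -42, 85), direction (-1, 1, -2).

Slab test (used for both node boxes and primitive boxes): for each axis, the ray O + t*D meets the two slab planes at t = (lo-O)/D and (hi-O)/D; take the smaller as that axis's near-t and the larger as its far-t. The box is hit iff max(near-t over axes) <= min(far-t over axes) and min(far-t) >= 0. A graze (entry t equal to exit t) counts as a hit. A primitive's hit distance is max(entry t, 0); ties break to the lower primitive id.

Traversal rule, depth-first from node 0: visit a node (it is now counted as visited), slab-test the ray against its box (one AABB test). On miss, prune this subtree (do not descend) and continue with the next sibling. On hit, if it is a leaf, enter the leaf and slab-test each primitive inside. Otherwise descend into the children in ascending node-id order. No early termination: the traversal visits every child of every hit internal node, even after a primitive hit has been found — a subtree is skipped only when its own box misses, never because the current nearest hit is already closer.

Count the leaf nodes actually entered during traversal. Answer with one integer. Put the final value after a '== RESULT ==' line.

Traverse from the root:
N0 x:[31,66] y:[22,61] z:[33,105/2] -> hit [33,105/2], descend [12, 13]
  N12 x:[31,48] y:[33,58] z:[33,103/2] -> hit [33,48], descend [14, 15]
    N14 x:[31,38] y:[33,58] z:[33,42] -> hit [33,38], descend [3, 7]
      N3 x:[34,38] y:[52,58] z:[33,83/2] -> miss, prune
      N7 x:[31,38] y:[33,41] z:[35,42] -> hit [35,38], descend [4, 11]
        N4 x:[31,36] y:[33,38] z:[35,36] -> hit [35,36] leaf, test {P18@t=35}
        N11 x:[32,38] y:[37,41] z:[39,42] -> miss, prune
    N15 x:[31,48] y:[35,55] z:[43,103/2] -> hit [43,48], descend [5, 17]
      N5 x:[41,48] y:[37,55] z:[43,47] -> hit [43,47] leaf, test {P5(miss), P9(miss)}
      N17 x:[31,37] y:[35,49] z:[46,103/2] -> miss, prune
  N13 x:[47,66] y:[22,61] z:[35,105/2] -> hit [47,105/2], descend [2, 19]
    N2 x:[49,65] y:[22,33] z:[35,105/2] -> miss, prune
    N19 x:[47,66] y:[42,61] z:[36,48] -> hit [47,48], descend [6, 22]
      N6 x:[47,51] y:[53,57] z:[45,48] -> miss, prune
      N22 x:[54,66] y:[42,61] z:[36,40] -> miss, prune

order=[0, 12, 14, 3, 7, 4, 11, 15, 5, 17, 13, 2, 19, 6, 22]  |boxes|=15  |leaves|=2  hit=P18

== RESULT ==
2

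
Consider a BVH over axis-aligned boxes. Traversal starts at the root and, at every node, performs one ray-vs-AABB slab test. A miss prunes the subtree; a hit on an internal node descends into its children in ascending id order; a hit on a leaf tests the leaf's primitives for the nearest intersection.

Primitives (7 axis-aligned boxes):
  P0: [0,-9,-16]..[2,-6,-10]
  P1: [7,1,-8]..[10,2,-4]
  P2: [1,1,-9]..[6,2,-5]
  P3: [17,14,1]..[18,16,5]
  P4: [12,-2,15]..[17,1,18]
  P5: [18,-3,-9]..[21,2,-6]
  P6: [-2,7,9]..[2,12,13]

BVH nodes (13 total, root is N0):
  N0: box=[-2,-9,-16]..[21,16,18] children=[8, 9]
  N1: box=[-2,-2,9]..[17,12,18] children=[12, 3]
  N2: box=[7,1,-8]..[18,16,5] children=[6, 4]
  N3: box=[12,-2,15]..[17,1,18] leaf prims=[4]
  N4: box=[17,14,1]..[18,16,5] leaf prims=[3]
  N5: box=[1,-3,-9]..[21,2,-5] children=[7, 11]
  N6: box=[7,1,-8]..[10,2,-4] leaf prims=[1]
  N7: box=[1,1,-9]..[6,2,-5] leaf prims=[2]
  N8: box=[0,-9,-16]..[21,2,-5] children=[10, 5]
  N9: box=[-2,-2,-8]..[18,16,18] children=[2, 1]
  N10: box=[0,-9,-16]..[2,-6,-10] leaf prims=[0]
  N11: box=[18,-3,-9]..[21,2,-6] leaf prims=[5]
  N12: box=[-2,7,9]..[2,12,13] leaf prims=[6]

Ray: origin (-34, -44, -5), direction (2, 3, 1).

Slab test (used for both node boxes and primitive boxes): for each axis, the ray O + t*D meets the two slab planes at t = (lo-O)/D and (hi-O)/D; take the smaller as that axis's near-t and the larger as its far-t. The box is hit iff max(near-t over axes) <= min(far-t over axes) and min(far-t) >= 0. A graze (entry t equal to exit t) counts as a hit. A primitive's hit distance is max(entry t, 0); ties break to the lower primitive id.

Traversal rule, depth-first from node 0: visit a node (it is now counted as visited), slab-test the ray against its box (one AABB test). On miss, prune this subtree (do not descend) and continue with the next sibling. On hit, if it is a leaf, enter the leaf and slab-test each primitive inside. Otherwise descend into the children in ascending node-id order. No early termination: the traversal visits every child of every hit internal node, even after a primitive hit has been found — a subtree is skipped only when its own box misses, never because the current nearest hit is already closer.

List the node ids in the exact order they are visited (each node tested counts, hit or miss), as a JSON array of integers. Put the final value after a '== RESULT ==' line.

Walk:
N0 x:[16,55/2] y:[35/3,20] z:[-11,23] -> hit [16,20], descend [8, 9]
  N8 x:[17,55/2] y:[35/3,46/3] z:[-11,0] -> miss, prune
  N9 x:[16,26] y:[14,20] z:[-3,23] -> hit [16,20], descend [1, 2]
    N1 x:[16,51/2] y:[14,56/3] z:[14,23] -> hit [16,56/3], descend [3, 12]
      N3 x:[23,51/2] y:[14,15] z:[20,23] -> miss, prune
      N12 x:[16,18] y:[17,56/3] z:[14,18] -> hit [17,18] leaf, test {P6@t=17}
    N2 x:[41/2,26] y:[15,20] z:[-3,10] -> miss, prune

order=[0, 8, 9, 1, 3, 12, 2]  |boxes|=7  |leaves|=1  hit=P6

== RESULT ==
[0, 8, 9, 1, 3, 12, 2]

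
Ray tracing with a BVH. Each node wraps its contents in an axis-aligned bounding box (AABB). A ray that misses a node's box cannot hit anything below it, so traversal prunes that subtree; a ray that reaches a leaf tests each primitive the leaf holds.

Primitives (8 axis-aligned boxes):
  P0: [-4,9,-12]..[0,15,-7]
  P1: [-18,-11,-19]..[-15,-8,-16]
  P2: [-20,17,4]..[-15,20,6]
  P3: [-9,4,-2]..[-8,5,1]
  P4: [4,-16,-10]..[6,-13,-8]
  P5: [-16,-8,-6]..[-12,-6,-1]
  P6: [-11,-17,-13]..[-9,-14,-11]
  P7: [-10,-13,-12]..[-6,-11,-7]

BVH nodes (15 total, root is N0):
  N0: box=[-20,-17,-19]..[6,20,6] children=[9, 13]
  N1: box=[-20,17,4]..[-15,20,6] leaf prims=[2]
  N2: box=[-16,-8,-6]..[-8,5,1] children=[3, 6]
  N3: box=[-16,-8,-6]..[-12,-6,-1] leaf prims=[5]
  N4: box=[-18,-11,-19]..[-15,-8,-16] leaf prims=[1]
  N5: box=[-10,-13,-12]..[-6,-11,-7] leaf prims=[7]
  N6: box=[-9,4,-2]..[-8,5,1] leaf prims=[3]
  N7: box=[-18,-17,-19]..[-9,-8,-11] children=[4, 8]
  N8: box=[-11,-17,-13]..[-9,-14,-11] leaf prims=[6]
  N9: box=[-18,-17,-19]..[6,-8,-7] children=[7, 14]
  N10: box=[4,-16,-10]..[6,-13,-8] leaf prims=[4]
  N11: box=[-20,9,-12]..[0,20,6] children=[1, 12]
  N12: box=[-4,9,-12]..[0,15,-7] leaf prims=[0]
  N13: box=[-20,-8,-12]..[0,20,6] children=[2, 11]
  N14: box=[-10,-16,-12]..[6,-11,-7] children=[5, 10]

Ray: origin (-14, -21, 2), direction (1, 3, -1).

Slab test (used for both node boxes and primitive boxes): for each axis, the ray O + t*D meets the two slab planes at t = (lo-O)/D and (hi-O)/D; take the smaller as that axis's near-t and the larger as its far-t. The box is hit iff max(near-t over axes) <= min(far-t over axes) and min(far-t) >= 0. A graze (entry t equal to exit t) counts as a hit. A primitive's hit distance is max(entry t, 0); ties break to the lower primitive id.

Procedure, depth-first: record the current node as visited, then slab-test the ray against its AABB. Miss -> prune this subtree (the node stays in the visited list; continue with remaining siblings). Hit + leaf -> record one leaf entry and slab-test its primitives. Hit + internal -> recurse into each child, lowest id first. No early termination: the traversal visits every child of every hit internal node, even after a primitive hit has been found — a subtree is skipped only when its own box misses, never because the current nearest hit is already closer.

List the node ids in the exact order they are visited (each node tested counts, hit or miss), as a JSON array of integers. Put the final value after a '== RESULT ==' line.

Walk:
N0 x:[-6,20] y:[4/3,41/3] z:[-4,21] -> hit [4/3,41/3], descend [9, 13]
  N9 x:[-4,20] y:[4/3,13/3] z:[9,21] -> miss, prune
  N13 x:[-6,14] y:[13/3,41/3] z:[-4,14] -> hit [13/3,41/3], descend [2, 11]
    N2 x:[-2,6] y:[13/3,26/3] z:[1,8] -> hit [13/3,6], descend [3, 6]
      N3 x:[-2,2] y:[13/3,5] z:[3,8] -> miss, prune
      N6 x:[5,6] y:[25/3,26/3] z:[1,4] -> miss, prune
    N11 x:[-6,14] y:[10,41/3] z:[-4,14] -> hit [10,41/3], descend [1, 12]
      N1 x:[-6,-1] y:[38/3,41/3] z:[-4,-2] -> miss, prune
      N12 x:[10,14] y:[10,12] z:[9,14] -> hit [10,12] leaf, test {P0@t=10}

Summary -> nodes [0, 9, 13, 2, 3, 6, 11, 1, 12]; box-tests=9; leaf-entries=1; first=P0

== RESULT ==
[0, 9, 13, 2, 3, 6, 11, 1, 12]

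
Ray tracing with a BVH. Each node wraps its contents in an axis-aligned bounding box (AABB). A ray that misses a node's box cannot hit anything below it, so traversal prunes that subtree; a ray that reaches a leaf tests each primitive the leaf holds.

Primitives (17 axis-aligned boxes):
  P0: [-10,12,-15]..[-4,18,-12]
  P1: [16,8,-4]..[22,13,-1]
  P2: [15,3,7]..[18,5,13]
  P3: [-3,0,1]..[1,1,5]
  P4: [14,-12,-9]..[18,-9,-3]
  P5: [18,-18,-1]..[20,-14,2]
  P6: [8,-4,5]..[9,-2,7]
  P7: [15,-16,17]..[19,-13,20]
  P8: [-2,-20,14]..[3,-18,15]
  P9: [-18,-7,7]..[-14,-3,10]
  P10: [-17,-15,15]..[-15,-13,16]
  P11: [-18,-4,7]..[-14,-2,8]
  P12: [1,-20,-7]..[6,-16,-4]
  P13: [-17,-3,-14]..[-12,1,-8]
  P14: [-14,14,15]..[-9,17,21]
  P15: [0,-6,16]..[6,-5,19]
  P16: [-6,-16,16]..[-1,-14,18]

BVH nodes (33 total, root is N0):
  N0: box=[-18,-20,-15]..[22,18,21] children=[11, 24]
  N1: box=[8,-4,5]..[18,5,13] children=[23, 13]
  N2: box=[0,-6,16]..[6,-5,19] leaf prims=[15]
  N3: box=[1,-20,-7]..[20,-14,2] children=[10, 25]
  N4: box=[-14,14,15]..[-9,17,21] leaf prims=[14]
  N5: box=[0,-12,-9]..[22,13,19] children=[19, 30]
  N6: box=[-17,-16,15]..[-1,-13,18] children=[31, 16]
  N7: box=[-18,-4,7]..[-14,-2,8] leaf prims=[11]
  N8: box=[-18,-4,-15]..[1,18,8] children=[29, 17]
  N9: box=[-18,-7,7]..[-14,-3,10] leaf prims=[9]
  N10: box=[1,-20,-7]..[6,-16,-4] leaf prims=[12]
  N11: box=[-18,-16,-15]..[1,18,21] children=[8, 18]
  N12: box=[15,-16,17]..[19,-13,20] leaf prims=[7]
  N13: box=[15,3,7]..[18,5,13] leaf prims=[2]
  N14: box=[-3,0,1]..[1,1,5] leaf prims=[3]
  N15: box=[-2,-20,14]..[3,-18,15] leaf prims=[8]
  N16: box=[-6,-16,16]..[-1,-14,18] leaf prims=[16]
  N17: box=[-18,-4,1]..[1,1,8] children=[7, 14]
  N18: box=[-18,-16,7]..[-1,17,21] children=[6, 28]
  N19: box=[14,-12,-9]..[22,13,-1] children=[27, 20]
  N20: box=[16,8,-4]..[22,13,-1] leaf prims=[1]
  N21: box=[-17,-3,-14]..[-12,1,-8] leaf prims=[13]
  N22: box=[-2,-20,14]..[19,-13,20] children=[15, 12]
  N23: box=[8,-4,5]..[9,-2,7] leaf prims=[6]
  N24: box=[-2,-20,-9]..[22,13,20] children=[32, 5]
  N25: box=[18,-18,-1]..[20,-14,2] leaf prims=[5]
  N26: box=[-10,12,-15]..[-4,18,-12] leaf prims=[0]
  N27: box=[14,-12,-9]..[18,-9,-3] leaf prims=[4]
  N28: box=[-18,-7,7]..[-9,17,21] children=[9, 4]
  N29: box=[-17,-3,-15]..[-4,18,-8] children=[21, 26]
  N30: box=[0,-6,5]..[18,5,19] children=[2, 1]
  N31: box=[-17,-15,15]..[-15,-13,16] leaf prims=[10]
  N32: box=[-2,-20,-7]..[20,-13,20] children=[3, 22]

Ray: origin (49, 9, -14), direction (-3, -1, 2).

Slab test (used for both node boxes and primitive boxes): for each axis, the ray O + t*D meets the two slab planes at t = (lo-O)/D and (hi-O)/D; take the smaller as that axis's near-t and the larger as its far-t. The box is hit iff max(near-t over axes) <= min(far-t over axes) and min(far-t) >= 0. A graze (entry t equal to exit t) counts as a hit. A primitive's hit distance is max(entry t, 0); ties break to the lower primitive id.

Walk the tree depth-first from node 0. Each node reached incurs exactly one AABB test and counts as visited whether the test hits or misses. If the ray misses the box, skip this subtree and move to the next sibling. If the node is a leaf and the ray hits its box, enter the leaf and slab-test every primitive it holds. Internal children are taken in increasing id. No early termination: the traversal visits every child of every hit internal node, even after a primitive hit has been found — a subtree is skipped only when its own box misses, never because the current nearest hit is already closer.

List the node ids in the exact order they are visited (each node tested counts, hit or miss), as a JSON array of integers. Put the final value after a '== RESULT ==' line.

Trace the traversal:
N0 x:[9,67/3] y:[-9,29] z:[-1/2,35/2] -> hit [9,35/2], descend [11, 24]
  N11 x:[16,67/3] y:[-9,25] z:[-1/2,35/2] -> hit [16,35/2], descend [8, 18]
    N8 x:[16,67/3] y:[-9,13] z:[-1/2,11] -> miss, prune
    N18 x:[50/3,67/3] y:[-8,25] z:[21/2,35/2] -> hit [50/3,35/2], descend [6, 28]
      N6 x:[50/3,22] y:[22,25] z:[29/2,16] -> miss, prune
      N28 x:[58/3,67/3] y:[-8,16] z:[21/2,35/2] -> miss, prune
  N24 x:[9,17] y:[-4,29] z:[5/2,17] -> hit [9,17], descend [5, 32]
    N5 x:[9,49/3] y:[-4,21] z:[5/2,33/2] -> hit [9,49/3], descend [19, 30]
      N19 x:[9,35/3] y:[-4,21] z:[5/2,13/2] -> miss, prune
      N30 x:[31/3,49/3] y:[4,15] z:[19/2,33/2] -> hit [31/3,15], descend [1, 2]
        N1 x:[31/3,41/3] y:[4,13] z:[19/2,27/2] -> hit [31/3,13], descend [13, 23]
          N13 x:[31/3,34/3] y:[4,6] z:[21/2,27/2] -> miss, prune
          N23 x:[40/3,41/3] y:[11,13] z:[19/2,21/2] -> miss, prune
        N2 x:[43/3,49/3] y:[14,15] z:[15,33/2] -> hit [15,15] leaf, test {P15@t=15}
    N32 x:[29/3,17] y:[22,29] z:[7/2,17] -> miss, prune

order=[0, 11, 8, 18, 6, 28, 24, 5, 19, 30, 1, 13, 23, 2, 32]  |boxes|=15  |leaves|=1  hit=P15

== RESULT ==
[0, 11, 8, 18, 6, 28, 24, 5, 19, 30, 1, 13, 23, 2, 32]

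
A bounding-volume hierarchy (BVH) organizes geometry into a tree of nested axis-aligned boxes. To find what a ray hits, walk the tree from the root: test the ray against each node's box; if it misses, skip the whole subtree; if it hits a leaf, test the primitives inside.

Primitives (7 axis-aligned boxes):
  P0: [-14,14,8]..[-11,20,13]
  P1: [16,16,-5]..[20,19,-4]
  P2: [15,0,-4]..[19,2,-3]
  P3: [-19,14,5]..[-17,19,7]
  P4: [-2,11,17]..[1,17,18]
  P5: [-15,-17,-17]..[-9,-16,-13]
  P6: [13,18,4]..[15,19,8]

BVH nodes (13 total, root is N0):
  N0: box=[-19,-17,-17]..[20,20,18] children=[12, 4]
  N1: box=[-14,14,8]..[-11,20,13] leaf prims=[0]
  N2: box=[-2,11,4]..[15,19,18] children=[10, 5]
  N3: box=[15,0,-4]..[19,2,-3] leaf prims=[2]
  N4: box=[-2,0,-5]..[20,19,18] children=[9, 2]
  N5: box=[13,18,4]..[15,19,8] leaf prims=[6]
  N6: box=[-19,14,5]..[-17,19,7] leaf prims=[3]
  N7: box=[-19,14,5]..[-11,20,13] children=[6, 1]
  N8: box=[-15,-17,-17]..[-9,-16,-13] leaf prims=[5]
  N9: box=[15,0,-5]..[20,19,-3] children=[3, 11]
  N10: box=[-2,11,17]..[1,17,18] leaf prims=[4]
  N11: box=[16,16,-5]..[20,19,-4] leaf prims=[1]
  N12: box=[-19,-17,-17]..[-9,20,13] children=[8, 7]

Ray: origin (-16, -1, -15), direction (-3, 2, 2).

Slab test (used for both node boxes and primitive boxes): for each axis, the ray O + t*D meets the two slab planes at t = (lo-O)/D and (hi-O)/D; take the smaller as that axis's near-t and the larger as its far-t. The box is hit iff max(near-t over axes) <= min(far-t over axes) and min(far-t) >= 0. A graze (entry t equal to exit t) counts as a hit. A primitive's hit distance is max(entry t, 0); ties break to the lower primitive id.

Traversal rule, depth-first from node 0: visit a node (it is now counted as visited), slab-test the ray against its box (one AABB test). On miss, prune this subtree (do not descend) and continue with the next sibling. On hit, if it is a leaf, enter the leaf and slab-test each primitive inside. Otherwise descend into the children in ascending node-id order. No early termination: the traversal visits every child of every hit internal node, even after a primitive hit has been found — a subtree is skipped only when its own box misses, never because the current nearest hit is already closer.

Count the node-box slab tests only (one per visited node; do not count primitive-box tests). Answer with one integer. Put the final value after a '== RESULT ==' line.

Walk:
N0 x:[-12,1] y:[-8,21/2] z:[-1,33/2] -> hit [-1,1], descend [4, 12]
  N4 x:[-12,-14/3] y:[1/2,10] z:[5,33/2] -> miss, prune
  N12 x:[-7/3,1] y:[-8,21/2] z:[-1,14] -> hit [-1,1], descend [7, 8]
    N7 x:[-5/3,1] y:[15/2,21/2] z:[10,14] -> miss, prune
    N8 x:[-7/3,-1/3] y:[-8,-15/2] z:[-1,1] -> miss, prune

5 AABB tests over nodes [0, 4, 12, 7, 8]; 0 leaves entered; closest miss.

== RESULT ==
5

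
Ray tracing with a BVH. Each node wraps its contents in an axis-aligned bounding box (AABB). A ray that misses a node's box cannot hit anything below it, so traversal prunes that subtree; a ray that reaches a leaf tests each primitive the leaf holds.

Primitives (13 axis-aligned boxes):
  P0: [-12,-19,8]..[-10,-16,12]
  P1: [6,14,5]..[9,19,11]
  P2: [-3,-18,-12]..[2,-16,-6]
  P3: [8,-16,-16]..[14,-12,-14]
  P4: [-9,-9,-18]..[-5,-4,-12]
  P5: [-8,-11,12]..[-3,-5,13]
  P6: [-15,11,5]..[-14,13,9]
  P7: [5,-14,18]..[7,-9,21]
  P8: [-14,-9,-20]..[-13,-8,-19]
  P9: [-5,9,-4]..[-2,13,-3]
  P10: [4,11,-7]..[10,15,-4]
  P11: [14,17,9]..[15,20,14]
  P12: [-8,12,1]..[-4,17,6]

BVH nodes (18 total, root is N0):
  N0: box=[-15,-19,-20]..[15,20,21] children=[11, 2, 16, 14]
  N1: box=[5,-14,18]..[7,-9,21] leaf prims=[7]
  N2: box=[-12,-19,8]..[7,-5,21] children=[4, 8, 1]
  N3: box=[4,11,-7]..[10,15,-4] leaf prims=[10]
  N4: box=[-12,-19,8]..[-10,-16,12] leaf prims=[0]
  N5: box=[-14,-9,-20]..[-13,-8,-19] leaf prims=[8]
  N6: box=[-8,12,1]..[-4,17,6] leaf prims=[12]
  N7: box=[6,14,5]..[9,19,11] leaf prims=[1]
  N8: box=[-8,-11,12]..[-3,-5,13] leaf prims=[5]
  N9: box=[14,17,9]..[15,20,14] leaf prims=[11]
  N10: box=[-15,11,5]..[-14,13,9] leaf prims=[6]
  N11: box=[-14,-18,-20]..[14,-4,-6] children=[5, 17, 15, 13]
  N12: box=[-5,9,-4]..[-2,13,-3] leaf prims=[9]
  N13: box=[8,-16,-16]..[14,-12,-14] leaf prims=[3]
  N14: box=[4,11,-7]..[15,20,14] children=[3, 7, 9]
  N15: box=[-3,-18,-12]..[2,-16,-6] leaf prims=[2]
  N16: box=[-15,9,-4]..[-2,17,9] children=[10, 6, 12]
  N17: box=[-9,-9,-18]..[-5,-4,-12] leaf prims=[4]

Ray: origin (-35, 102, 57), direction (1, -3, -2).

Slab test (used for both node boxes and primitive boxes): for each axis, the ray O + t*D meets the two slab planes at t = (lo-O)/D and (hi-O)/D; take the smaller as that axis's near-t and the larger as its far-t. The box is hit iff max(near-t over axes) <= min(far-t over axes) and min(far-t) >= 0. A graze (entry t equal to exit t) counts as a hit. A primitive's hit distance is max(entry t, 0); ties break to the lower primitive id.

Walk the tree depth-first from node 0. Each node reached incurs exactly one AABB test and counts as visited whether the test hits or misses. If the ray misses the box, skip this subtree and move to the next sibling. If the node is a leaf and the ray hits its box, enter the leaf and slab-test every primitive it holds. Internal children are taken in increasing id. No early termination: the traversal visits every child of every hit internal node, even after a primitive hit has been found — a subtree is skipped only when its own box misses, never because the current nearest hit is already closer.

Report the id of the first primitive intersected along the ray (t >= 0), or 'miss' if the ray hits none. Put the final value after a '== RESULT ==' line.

Trace the traversal:
N0 x:[20,50] y:[82/3,121/3] z:[18,77/2] -> hit [82/3,77/2], descend [2, 11, 14, 16]
  N2 x:[23,42] y:[107/3,121/3] z:[18,49/2] -> miss, prune
  N11 x:[21,49] y:[106/3,40] z:[63/2,77/2] -> hit [106/3,77/2], descend [5, 13, 15, 17]
    N5 x:[21,22] y:[110/3,37] z:[38,77/2] -> miss, prune
    N13 x:[43,49] y:[38,118/3] z:[71/2,73/2] -> miss, prune
    N15 x:[32,37] y:[118/3,40] z:[63/2,69/2] -> miss, prune
    N17 x:[26,30] y:[106/3,37] z:[69/2,75/2] -> miss, prune
  N14 x:[39,50] y:[82/3,91/3] z:[43/2,32] -> miss, prune
  N16 x:[20,33] y:[85/3,31] z:[24,61/2] -> hit [85/3,61/2], descend [6, 10, 12]
    N6 x:[27,31] y:[85/3,30] z:[51/2,28] -> miss, prune
    N10 x:[20,21] y:[89/3,91/3] z:[24,26] -> miss, prune
    N12 x:[30,33] y:[89/3,31] z:[30,61/2] -> hit [30,61/2] leaf, test {P9@t=30}

12 AABB tests over nodes [0, 2, 11, 5, 13, 15, 17, 14, 16, 6, 10, 12]; 1 leaf entered; closest P9.

== RESULT ==
9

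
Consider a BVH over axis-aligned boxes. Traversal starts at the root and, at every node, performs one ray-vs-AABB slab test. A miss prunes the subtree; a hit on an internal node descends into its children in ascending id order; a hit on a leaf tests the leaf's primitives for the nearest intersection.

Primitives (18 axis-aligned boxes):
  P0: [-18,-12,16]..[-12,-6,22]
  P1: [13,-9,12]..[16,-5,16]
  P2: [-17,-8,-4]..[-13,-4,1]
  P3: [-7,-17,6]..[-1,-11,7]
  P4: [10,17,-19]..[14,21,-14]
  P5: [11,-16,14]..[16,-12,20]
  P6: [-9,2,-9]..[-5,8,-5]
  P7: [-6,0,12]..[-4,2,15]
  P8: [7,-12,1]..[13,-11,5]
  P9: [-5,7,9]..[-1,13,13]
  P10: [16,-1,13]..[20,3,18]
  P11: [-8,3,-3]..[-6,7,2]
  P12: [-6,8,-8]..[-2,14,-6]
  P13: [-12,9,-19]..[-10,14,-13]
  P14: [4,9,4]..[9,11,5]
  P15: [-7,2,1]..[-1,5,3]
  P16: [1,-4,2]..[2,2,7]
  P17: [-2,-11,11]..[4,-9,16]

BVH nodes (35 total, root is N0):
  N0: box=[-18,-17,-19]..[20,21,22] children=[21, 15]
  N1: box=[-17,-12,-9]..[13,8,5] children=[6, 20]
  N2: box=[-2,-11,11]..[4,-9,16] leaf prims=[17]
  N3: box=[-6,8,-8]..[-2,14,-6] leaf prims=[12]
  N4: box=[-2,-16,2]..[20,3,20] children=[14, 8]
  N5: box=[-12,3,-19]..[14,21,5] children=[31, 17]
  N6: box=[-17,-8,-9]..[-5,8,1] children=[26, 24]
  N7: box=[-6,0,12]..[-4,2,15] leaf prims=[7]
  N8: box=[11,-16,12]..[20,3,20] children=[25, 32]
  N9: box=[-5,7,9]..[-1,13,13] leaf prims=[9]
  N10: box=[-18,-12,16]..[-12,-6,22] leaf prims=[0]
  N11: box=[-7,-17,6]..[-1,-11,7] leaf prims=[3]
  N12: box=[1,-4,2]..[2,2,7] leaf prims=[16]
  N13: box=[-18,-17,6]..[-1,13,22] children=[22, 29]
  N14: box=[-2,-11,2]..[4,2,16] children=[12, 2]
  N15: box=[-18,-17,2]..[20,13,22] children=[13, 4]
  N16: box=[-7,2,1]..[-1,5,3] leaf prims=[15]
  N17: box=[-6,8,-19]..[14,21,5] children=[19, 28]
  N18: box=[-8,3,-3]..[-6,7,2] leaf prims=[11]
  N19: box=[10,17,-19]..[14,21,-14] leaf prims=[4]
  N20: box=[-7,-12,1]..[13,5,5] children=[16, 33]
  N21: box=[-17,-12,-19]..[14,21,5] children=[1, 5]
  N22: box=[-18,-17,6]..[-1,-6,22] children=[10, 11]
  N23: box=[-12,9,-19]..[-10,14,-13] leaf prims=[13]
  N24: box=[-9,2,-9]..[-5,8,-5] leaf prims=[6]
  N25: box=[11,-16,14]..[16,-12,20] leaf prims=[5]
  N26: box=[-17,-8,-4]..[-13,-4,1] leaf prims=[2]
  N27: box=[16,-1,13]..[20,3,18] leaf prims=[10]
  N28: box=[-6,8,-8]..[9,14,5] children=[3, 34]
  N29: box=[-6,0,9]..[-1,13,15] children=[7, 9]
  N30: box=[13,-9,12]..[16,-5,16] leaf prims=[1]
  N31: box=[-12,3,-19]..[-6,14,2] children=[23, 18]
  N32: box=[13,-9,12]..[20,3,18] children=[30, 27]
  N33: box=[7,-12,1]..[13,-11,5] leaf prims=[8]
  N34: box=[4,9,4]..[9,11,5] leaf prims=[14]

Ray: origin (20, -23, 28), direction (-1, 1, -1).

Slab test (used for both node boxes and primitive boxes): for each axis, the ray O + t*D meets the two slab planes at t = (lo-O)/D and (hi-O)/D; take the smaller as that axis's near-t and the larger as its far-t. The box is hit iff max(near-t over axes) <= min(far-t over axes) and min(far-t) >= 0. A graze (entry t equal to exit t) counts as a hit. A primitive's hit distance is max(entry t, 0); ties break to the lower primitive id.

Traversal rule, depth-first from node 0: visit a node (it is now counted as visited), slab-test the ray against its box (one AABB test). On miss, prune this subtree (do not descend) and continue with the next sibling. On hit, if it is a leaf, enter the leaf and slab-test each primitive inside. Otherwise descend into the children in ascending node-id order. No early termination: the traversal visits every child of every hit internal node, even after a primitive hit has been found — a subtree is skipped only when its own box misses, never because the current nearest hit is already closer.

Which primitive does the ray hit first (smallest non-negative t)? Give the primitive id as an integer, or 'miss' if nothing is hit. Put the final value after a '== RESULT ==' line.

Walk:
N0 x:[0,38] y:[6,44] z:[6,47] -> hit [6,38], descend [15, 21]
  N15 x:[0,38] y:[6,36] z:[6,26] -> hit [6,26], descend [4, 13]
    N4 x:[0,22] y:[7,26] z:[8,26] -> hit [8,22], descend [8, 14]
      N8 x:[0,9] y:[7,26] z:[8,16] -> hit [8,9], descend [25, 32]
        N25 x:[4,9] y:[7,11] z:[8,14] -> hit [8,9] leaf, test {P5@t=8}
        N32 x:[0,7] y:[14,26] z:[10,16] -> miss, prune
      N14 x:[16,22] y:[12,25] z:[12,26] -> hit [16,22], descend [2, 12]
        N2 x:[16,22] y:[12,14] z:[12,17] -> miss, prune
        N12 x:[18,19] y:[19,25] z:[21,26] -> miss, prune
    N13 x:[21,38] y:[6,36] z:[6,22] -> hit [21,22], descend [22, 29]
      N22 x:[21,38] y:[6,17] z:[6,22] -> miss, prune
      N29 x:[21,26] y:[23,36] z:[13,19] -> miss, prune
  N21 x:[6,37] y:[11,44] z:[23,47] -> hit [23,37], descend [1, 5]
    N1 x:[7,37] y:[11,31] z:[23,37] -> hit [23,31], descend [6, 20]
      N6 x:[25,37] y:[15,31] z:[27,37] -> hit [27,31], descend [24, 26]
        N24 x:[25,29] y:[25,31] z:[33,37] -> miss, prune
        N26 x:[33,37] y:[15,19] z:[27,32] -> miss, prune
      N20 x:[7,27] y:[11,28] z:[23,27] -> hit [23,27], descend [16, 33]
        N16 x:[21,27] y:[25,28] z:[25,27] -> hit [25,27] leaf, test {P15@t=25}
        N33 x:[7,13] y:[11,12] z:[23,27] -> miss, prune
    N5 x:[6,32] y:[26,44] z:[23,47] -> hit [26,32], descend [17, 31]
      N17 x:[6,26] y:[31,44] z:[23,47] -> miss, prune
      N31 x:[26,32] y:[26,37] z:[26,47] -> hit [26,32], descend [18, 23]
        N18 x:[26,28] y:[26,30] z:[26,31] -> hit [26,28] leaf, test {P11@t=26}
        N23 x:[30,32] y:[32,37] z:[41,47] -> miss, prune

order=[0, 15, 4, 8, 25, 32, 14, 2, 12, 13, 22, 29, 21, 1, 6, 24, 26, 20, 16, 33, 5, 17, 31, 18, 23]  |boxes|=25  |leaves|=3  hit=P5

== RESULT ==
5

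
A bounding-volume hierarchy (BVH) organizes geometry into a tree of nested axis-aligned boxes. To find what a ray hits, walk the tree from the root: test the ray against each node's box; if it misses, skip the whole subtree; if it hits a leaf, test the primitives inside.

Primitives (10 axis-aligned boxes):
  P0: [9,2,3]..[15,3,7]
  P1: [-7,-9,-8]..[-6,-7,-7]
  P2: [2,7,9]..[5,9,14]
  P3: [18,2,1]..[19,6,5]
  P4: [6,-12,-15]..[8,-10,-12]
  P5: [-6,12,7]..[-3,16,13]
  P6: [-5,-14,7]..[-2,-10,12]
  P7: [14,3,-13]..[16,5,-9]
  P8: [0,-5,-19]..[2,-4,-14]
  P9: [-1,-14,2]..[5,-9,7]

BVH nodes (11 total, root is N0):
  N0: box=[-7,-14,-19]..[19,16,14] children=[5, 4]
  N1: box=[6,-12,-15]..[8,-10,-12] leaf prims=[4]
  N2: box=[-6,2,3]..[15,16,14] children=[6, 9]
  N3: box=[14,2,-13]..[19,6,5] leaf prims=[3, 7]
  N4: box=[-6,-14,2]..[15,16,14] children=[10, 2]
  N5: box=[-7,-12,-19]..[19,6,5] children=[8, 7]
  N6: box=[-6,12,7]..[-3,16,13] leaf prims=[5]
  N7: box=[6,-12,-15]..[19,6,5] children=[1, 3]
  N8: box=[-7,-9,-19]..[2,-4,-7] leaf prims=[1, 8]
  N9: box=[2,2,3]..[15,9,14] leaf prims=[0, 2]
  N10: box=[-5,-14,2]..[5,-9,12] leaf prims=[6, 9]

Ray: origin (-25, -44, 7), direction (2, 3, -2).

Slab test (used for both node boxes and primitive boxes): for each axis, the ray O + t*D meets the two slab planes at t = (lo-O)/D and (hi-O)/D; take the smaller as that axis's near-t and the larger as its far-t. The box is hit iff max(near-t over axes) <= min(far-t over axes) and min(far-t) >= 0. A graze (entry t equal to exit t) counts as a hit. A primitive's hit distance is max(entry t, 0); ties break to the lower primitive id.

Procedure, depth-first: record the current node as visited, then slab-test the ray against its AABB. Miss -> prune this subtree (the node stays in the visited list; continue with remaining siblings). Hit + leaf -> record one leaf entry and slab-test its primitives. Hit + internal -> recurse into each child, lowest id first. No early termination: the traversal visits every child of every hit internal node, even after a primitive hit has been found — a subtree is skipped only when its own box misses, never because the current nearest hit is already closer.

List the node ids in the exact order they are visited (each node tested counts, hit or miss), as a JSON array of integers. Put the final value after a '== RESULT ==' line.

Trace the traversal:
N0 x:[9,22] y:[10,20] z:[-7/2,13] -> hit [10,13], descend [4, 5]
  N4 x:[19/2,20] y:[10,20] z:[-7/2,5/2] -> miss, prune
  N5 x:[9,22] y:[32/3,50/3] z:[1,13] -> hit [32/3,13], descend [7, 8]
    N7 x:[31/2,22] y:[32/3,50/3] z:[1,11] -> miss, prune
    N8 x:[9,27/2] y:[35/3,40/3] z:[7,13] -> hit [35/3,13] leaf, test {P1(miss), P8@t=13}

Summary -> nodes [0, 4, 5, 7, 8]; box-tests=5; leaf-entries=1; first=P8

== RESULT ==
[0, 4, 5, 7, 8]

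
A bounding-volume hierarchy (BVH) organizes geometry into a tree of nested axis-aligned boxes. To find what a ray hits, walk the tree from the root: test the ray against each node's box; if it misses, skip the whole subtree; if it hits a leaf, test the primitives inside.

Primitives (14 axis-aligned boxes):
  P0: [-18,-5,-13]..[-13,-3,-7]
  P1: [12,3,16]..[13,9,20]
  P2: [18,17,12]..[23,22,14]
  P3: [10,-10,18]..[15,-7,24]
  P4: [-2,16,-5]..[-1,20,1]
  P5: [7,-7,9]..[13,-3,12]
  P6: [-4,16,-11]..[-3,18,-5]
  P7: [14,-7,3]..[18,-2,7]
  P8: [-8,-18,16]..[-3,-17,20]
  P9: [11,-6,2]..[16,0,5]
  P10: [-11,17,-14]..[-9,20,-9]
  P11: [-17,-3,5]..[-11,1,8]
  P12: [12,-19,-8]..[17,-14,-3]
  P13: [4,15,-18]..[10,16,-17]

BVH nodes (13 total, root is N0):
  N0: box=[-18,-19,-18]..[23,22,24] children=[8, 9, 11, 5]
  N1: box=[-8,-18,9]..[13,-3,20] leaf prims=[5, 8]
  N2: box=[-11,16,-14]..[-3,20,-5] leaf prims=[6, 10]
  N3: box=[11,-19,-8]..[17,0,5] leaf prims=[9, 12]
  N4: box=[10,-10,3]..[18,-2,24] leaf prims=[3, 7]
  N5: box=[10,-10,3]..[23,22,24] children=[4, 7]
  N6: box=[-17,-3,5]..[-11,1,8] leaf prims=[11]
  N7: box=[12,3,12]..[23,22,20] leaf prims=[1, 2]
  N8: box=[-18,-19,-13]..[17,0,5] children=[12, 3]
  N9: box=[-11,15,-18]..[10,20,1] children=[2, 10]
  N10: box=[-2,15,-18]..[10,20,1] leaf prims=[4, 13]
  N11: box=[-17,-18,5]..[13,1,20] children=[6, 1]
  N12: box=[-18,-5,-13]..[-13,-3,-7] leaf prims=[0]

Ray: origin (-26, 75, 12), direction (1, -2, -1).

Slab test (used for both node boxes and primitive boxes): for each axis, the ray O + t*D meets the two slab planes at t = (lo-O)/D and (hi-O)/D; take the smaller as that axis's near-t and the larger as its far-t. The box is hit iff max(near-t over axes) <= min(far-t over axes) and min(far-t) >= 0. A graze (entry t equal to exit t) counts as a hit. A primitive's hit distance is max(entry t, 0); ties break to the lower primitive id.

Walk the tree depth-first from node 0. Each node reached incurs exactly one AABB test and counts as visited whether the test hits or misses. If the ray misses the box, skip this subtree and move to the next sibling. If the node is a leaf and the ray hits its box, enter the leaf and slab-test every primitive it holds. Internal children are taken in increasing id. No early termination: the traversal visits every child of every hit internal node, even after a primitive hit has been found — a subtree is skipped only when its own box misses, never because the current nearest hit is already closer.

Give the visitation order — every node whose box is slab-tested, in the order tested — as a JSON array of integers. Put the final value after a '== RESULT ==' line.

Traverse from the root:
N0 x:[8,49] y:[53/2,47] z:[-12,30] -> hit [53/2,30], descend [5, 8, 9, 11]
  N5 x:[36,49] y:[53/2,85/2] z:[-12,9] -> miss, prune
  N8 x:[8,43] y:[75/2,47] z:[7,25] -> miss, prune
  N9 x:[15,36] y:[55/2,30] z:[11,30] -> hit [55/2,30], descend [2, 10]
    N2 x:[15,23] y:[55/2,59/2] z:[17,26] -> miss, prune
    N10 x:[24,36] y:[55/2,30] z:[11,30] -> hit [55/2,30] leaf, test {P4(miss), P13@t=30}
  N11 x:[9,39] y:[37,93/2] z:[-8,7] -> miss, prune

7 AABB tests over nodes [0, 5, 8, 9, 2, 10, 11]; 1 leaf entered; closest P13.

== RESULT ==
[0, 5, 8, 9, 2, 10, 11]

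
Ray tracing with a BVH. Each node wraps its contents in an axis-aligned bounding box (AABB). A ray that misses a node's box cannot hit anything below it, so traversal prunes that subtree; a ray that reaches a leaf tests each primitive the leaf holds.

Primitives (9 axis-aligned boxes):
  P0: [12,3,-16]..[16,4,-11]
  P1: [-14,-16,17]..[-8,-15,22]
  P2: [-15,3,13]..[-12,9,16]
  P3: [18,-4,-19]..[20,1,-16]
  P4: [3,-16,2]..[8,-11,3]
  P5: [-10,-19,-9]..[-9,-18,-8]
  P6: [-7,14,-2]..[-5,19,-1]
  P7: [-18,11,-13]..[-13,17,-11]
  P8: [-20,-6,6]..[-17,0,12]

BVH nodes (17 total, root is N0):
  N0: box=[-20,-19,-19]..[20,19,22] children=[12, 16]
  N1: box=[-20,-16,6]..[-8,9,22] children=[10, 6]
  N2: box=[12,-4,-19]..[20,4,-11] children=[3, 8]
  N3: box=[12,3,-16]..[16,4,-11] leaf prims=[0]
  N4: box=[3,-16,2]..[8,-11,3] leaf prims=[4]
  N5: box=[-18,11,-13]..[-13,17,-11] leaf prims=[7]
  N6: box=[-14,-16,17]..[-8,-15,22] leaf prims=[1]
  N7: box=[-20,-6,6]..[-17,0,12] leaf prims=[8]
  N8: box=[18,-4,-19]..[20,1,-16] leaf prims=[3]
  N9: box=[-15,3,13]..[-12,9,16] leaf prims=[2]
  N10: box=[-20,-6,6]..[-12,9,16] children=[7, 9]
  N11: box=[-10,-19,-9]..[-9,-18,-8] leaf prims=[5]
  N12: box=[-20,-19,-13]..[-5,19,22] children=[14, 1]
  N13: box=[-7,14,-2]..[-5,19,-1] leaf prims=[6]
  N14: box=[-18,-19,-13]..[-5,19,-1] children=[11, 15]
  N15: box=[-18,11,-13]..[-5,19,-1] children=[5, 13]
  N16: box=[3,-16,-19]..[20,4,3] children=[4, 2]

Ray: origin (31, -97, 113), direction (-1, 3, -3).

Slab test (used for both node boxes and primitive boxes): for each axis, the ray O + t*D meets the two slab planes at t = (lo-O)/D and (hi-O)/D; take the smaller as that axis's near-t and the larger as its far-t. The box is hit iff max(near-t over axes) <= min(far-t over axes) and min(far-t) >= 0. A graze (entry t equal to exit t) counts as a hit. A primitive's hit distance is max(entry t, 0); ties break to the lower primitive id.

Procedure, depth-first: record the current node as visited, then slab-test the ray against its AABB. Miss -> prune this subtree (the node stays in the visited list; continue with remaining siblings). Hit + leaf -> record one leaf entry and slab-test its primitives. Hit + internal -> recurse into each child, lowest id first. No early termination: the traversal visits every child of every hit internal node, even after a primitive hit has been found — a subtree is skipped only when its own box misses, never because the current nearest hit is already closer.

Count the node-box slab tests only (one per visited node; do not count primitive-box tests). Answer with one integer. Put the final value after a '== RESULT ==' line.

Walk:
N0 x:[11,51] y:[26,116/3] z:[91/3,44] -> hit [91/3,116/3], descend [12, 16]
  N12 x:[36,51] y:[26,116/3] z:[91/3,42] -> hit [36,116/3], descend [1, 14]
    N1 x:[39,51] y:[27,106/3] z:[91/3,107/3] -> miss, prune
    N14 x:[36,49] y:[26,116/3] z:[38,42] -> hit [38,116/3], descend [11, 15]
      N11 x:[40,41] y:[26,79/3] z:[121/3,122/3] -> miss, prune
      N15 x:[36,49] y:[36,116/3] z:[38,42] -> hit [38,116/3], descend [5, 13]
        N5 x:[44,49] y:[36,38] z:[124/3,42] -> miss, prune
        N13 x:[36,38] y:[37,116/3] z:[38,115/3] -> hit [38,38] leaf, test {P6@t=38}
  N16 x:[11,28] y:[27,101/3] z:[110/3,44] -> miss, prune

Summary -> nodes [0, 12, 1, 14, 11, 15, 5, 13, 16]; box-tests=9; leaf-entries=1; first=P6

== RESULT ==
9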